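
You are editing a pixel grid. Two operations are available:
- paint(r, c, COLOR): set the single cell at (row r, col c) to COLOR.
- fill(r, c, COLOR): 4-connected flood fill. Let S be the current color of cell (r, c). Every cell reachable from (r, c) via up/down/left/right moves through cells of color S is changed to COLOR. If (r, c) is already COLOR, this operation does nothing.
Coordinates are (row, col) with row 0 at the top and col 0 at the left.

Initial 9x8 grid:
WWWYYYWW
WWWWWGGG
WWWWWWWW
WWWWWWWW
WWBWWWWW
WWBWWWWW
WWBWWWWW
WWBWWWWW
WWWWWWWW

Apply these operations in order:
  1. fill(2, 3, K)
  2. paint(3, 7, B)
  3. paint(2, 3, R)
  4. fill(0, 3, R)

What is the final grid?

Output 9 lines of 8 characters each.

After op 1 fill(2,3,K) [60 cells changed]:
KKKYYYWW
KKKKKGGG
KKKKKKKK
KKKKKKKK
KKBKKKKK
KKBKKKKK
KKBKKKKK
KKBKKKKK
KKKKKKKK
After op 2 paint(3,7,B):
KKKYYYWW
KKKKKGGG
KKKKKKKK
KKKKKKKB
KKBKKKKK
KKBKKKKK
KKBKKKKK
KKBKKKKK
KKKKKKKK
After op 3 paint(2,3,R):
KKKYYYWW
KKKKKGGG
KKKRKKKK
KKKKKKKB
KKBKKKKK
KKBKKKKK
KKBKKKKK
KKBKKKKK
KKKKKKKK
After op 4 fill(0,3,R) [3 cells changed]:
KKKRRRWW
KKKKKGGG
KKKRKKKK
KKKKKKKB
KKBKKKKK
KKBKKKKK
KKBKKKKK
KKBKKKKK
KKKKKKKK

Answer: KKKRRRWW
KKKKKGGG
KKKRKKKK
KKKKKKKB
KKBKKKKK
KKBKKKKK
KKBKKKKK
KKBKKKKK
KKKKKKKK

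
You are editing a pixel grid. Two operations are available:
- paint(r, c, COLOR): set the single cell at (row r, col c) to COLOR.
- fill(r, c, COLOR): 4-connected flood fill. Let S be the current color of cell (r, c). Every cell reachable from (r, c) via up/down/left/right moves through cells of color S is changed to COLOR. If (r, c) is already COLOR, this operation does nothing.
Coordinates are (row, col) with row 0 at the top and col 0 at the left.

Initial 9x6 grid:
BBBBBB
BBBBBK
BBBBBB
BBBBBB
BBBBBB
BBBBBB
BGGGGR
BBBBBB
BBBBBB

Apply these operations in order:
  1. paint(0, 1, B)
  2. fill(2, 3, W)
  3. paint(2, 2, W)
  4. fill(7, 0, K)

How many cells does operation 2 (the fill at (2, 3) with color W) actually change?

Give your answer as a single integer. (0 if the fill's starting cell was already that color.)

Answer: 48

Derivation:
After op 1 paint(0,1,B):
BBBBBB
BBBBBK
BBBBBB
BBBBBB
BBBBBB
BBBBBB
BGGGGR
BBBBBB
BBBBBB
After op 2 fill(2,3,W) [48 cells changed]:
WWWWWW
WWWWWK
WWWWWW
WWWWWW
WWWWWW
WWWWWW
WGGGGR
WWWWWW
WWWWWW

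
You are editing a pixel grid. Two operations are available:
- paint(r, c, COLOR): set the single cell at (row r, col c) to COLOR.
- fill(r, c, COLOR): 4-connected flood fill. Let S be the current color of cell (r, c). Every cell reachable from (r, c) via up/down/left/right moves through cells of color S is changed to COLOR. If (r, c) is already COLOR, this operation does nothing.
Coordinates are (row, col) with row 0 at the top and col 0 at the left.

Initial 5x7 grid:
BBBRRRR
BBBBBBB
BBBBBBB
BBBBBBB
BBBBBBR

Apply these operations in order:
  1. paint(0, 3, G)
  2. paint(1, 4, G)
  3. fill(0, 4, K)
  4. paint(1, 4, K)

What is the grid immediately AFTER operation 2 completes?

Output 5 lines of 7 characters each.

Answer: BBBGRRR
BBBBGBB
BBBBBBB
BBBBBBB
BBBBBBR

Derivation:
After op 1 paint(0,3,G):
BBBGRRR
BBBBBBB
BBBBBBB
BBBBBBB
BBBBBBR
After op 2 paint(1,4,G):
BBBGRRR
BBBBGBB
BBBBBBB
BBBBBBB
BBBBBBR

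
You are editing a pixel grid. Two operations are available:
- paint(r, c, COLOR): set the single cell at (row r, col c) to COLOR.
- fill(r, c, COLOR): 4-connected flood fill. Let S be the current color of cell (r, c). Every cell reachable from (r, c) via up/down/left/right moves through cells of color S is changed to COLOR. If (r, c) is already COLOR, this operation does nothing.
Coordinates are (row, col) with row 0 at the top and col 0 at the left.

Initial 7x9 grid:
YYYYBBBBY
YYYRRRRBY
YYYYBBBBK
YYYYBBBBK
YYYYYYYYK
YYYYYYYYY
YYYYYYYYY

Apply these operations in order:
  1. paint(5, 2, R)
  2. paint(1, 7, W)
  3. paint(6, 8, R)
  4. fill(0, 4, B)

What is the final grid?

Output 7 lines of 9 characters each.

Answer: YYYYBBBBY
YYYRRRRWY
YYYYBBBBK
YYYYBBBBK
YYYYYYYYK
YYRYYYYYY
YYYYYYYYR

Derivation:
After op 1 paint(5,2,R):
YYYYBBBBY
YYYRRRRBY
YYYYBBBBK
YYYYBBBBK
YYYYYYYYK
YYRYYYYYY
YYYYYYYYY
After op 2 paint(1,7,W):
YYYYBBBBY
YYYRRRRWY
YYYYBBBBK
YYYYBBBBK
YYYYYYYYK
YYRYYYYYY
YYYYYYYYY
After op 3 paint(6,8,R):
YYYYBBBBY
YYYRRRRWY
YYYYBBBBK
YYYYBBBBK
YYYYYYYYK
YYRYYYYYY
YYYYYYYYR
After op 4 fill(0,4,B) [0 cells changed]:
YYYYBBBBY
YYYRRRRWY
YYYYBBBBK
YYYYBBBBK
YYYYYYYYK
YYRYYYYYY
YYYYYYYYR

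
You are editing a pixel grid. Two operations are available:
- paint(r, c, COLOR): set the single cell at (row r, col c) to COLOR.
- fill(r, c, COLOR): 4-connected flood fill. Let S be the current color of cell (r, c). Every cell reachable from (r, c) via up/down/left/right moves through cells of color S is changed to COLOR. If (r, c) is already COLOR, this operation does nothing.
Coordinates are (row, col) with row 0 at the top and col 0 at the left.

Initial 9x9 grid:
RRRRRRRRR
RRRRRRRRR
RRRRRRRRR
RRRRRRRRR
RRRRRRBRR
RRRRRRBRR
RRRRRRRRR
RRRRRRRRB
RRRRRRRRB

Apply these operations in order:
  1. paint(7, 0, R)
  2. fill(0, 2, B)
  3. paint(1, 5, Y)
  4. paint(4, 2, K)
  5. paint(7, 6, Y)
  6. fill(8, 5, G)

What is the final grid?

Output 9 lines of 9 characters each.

After op 1 paint(7,0,R):
RRRRRRRRR
RRRRRRRRR
RRRRRRRRR
RRRRRRRRR
RRRRRRBRR
RRRRRRBRR
RRRRRRRRR
RRRRRRRRB
RRRRRRRRB
After op 2 fill(0,2,B) [77 cells changed]:
BBBBBBBBB
BBBBBBBBB
BBBBBBBBB
BBBBBBBBB
BBBBBBBBB
BBBBBBBBB
BBBBBBBBB
BBBBBBBBB
BBBBBBBBB
After op 3 paint(1,5,Y):
BBBBBBBBB
BBBBBYBBB
BBBBBBBBB
BBBBBBBBB
BBBBBBBBB
BBBBBBBBB
BBBBBBBBB
BBBBBBBBB
BBBBBBBBB
After op 4 paint(4,2,K):
BBBBBBBBB
BBBBBYBBB
BBBBBBBBB
BBBBBBBBB
BBKBBBBBB
BBBBBBBBB
BBBBBBBBB
BBBBBBBBB
BBBBBBBBB
After op 5 paint(7,6,Y):
BBBBBBBBB
BBBBBYBBB
BBBBBBBBB
BBBBBBBBB
BBKBBBBBB
BBBBBBBBB
BBBBBBBBB
BBBBBBYBB
BBBBBBBBB
After op 6 fill(8,5,G) [78 cells changed]:
GGGGGGGGG
GGGGGYGGG
GGGGGGGGG
GGGGGGGGG
GGKGGGGGG
GGGGGGGGG
GGGGGGGGG
GGGGGGYGG
GGGGGGGGG

Answer: GGGGGGGGG
GGGGGYGGG
GGGGGGGGG
GGGGGGGGG
GGKGGGGGG
GGGGGGGGG
GGGGGGGGG
GGGGGGYGG
GGGGGGGGG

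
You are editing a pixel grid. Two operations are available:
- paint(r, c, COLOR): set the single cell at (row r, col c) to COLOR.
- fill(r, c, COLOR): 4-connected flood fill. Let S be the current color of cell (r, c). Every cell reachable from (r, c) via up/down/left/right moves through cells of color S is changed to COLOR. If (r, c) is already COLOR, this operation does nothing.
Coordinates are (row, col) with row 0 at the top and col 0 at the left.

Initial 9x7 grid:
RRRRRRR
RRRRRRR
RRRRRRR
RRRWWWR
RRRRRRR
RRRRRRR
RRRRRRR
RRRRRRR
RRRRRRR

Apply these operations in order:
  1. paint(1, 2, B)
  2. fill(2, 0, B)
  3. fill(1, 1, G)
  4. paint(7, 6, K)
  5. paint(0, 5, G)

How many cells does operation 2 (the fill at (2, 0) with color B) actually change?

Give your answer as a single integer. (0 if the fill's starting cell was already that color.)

After op 1 paint(1,2,B):
RRRRRRR
RRBRRRR
RRRRRRR
RRRWWWR
RRRRRRR
RRRRRRR
RRRRRRR
RRRRRRR
RRRRRRR
After op 2 fill(2,0,B) [59 cells changed]:
BBBBBBB
BBBBBBB
BBBBBBB
BBBWWWB
BBBBBBB
BBBBBBB
BBBBBBB
BBBBBBB
BBBBBBB

Answer: 59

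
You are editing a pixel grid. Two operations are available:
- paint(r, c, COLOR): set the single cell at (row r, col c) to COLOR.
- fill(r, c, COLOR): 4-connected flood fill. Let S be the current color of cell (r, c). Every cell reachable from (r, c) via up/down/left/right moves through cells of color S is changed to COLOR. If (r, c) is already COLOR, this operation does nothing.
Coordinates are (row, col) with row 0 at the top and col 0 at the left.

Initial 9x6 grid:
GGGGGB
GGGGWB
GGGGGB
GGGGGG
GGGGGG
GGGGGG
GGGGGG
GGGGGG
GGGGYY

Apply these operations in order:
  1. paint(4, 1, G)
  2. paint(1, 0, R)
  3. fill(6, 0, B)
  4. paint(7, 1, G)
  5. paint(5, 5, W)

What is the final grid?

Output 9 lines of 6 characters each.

After op 1 paint(4,1,G):
GGGGGB
GGGGWB
GGGGGB
GGGGGG
GGGGGG
GGGGGG
GGGGGG
GGGGGG
GGGGYY
After op 2 paint(1,0,R):
GGGGGB
RGGGWB
GGGGGB
GGGGGG
GGGGGG
GGGGGG
GGGGGG
GGGGGG
GGGGYY
After op 3 fill(6,0,B) [47 cells changed]:
BBBBBB
RBBBWB
BBBBBB
BBBBBB
BBBBBB
BBBBBB
BBBBBB
BBBBBB
BBBBYY
After op 4 paint(7,1,G):
BBBBBB
RBBBWB
BBBBBB
BBBBBB
BBBBBB
BBBBBB
BBBBBB
BGBBBB
BBBBYY
After op 5 paint(5,5,W):
BBBBBB
RBBBWB
BBBBBB
BBBBBB
BBBBBB
BBBBBW
BBBBBB
BGBBBB
BBBBYY

Answer: BBBBBB
RBBBWB
BBBBBB
BBBBBB
BBBBBB
BBBBBW
BBBBBB
BGBBBB
BBBBYY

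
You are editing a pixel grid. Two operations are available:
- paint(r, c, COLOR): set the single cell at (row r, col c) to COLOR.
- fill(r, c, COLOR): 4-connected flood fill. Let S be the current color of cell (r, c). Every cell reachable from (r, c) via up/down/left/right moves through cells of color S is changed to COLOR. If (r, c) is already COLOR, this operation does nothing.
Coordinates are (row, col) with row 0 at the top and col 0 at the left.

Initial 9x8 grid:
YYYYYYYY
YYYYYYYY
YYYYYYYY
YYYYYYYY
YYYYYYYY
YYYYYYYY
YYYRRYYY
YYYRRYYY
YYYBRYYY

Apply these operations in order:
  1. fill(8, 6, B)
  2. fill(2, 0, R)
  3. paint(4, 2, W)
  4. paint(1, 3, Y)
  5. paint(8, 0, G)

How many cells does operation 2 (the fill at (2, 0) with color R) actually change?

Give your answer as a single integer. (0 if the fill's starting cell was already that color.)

Answer: 67

Derivation:
After op 1 fill(8,6,B) [66 cells changed]:
BBBBBBBB
BBBBBBBB
BBBBBBBB
BBBBBBBB
BBBBBBBB
BBBBBBBB
BBBRRBBB
BBBRRBBB
BBBBRBBB
After op 2 fill(2,0,R) [67 cells changed]:
RRRRRRRR
RRRRRRRR
RRRRRRRR
RRRRRRRR
RRRRRRRR
RRRRRRRR
RRRRRRRR
RRRRRRRR
RRRRRRRR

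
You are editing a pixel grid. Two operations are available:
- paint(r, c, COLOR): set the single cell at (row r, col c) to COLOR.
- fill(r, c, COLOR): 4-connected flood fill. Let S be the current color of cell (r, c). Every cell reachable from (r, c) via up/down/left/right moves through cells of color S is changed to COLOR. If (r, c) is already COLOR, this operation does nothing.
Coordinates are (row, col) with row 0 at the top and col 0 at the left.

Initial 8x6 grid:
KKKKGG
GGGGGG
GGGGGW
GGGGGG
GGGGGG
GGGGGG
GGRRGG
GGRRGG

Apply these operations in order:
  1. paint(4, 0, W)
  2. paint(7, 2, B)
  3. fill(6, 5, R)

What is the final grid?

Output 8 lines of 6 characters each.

After op 1 paint(4,0,W):
KKKKGG
GGGGGG
GGGGGW
GGGGGG
WGGGGG
GGGGGG
GGRRGG
GGRRGG
After op 2 paint(7,2,B):
KKKKGG
GGGGGG
GGGGGW
GGGGGG
WGGGGG
GGGGGG
GGRRGG
GGBRGG
After op 3 fill(6,5,R) [38 cells changed]:
KKKKRR
RRRRRR
RRRRRW
RRRRRR
WRRRRR
RRRRRR
RRRRRR
RRBRRR

Answer: KKKKRR
RRRRRR
RRRRRW
RRRRRR
WRRRRR
RRRRRR
RRRRRR
RRBRRR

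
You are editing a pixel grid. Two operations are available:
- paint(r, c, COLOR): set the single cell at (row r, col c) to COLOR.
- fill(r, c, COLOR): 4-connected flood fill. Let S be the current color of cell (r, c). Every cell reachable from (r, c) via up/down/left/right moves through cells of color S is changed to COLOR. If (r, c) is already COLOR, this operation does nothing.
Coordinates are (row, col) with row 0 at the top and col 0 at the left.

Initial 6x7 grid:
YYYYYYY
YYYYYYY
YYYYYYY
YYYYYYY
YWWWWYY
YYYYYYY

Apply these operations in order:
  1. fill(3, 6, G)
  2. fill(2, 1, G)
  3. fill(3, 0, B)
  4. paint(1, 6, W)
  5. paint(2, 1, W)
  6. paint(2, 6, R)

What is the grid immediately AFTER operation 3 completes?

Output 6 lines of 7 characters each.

After op 1 fill(3,6,G) [38 cells changed]:
GGGGGGG
GGGGGGG
GGGGGGG
GGGGGGG
GWWWWGG
GGGGGGG
After op 2 fill(2,1,G) [0 cells changed]:
GGGGGGG
GGGGGGG
GGGGGGG
GGGGGGG
GWWWWGG
GGGGGGG
After op 3 fill(3,0,B) [38 cells changed]:
BBBBBBB
BBBBBBB
BBBBBBB
BBBBBBB
BWWWWBB
BBBBBBB

Answer: BBBBBBB
BBBBBBB
BBBBBBB
BBBBBBB
BWWWWBB
BBBBBBB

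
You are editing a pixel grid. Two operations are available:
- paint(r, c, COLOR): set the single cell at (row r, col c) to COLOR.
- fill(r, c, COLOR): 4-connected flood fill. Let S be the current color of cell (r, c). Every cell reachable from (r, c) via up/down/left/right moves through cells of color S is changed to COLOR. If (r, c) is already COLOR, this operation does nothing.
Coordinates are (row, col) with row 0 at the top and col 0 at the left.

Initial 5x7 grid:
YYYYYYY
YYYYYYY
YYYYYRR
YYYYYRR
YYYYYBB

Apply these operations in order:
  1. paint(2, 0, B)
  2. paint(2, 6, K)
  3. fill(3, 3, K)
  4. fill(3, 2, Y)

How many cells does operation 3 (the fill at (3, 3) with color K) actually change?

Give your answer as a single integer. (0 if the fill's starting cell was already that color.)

Answer: 28

Derivation:
After op 1 paint(2,0,B):
YYYYYYY
YYYYYYY
BYYYYRR
YYYYYRR
YYYYYBB
After op 2 paint(2,6,K):
YYYYYYY
YYYYYYY
BYYYYRK
YYYYYRR
YYYYYBB
After op 3 fill(3,3,K) [28 cells changed]:
KKKKKKK
KKKKKKK
BKKKKRK
KKKKKRR
KKKKKBB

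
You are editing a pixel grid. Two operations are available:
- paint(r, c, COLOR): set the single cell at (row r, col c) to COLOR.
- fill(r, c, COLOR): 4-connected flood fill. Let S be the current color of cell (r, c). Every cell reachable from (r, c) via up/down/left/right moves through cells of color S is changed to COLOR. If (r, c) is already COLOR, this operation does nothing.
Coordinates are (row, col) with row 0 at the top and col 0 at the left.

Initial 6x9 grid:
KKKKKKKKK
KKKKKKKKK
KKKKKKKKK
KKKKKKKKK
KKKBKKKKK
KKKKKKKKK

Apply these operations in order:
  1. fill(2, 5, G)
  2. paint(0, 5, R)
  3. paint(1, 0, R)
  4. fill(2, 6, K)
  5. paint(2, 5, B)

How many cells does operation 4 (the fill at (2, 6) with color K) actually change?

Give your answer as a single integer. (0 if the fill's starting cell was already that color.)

After op 1 fill(2,5,G) [53 cells changed]:
GGGGGGGGG
GGGGGGGGG
GGGGGGGGG
GGGGGGGGG
GGGBGGGGG
GGGGGGGGG
After op 2 paint(0,5,R):
GGGGGRGGG
GGGGGGGGG
GGGGGGGGG
GGGGGGGGG
GGGBGGGGG
GGGGGGGGG
After op 3 paint(1,0,R):
GGGGGRGGG
RGGGGGGGG
GGGGGGGGG
GGGGGGGGG
GGGBGGGGG
GGGGGGGGG
After op 4 fill(2,6,K) [51 cells changed]:
KKKKKRKKK
RKKKKKKKK
KKKKKKKKK
KKKKKKKKK
KKKBKKKKK
KKKKKKKKK

Answer: 51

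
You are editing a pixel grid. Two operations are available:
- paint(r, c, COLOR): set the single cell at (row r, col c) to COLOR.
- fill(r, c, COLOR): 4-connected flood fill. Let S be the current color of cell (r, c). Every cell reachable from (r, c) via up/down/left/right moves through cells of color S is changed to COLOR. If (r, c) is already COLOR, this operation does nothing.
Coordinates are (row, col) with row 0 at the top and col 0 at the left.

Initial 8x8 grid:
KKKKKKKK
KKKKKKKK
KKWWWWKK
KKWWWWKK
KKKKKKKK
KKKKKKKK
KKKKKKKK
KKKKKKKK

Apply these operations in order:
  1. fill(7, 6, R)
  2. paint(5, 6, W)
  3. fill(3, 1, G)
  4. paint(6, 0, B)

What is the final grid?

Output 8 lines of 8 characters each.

Answer: GGGGGGGG
GGGGGGGG
GGWWWWGG
GGWWWWGG
GGGGGGGG
GGGGGGWG
BGGGGGGG
GGGGGGGG

Derivation:
After op 1 fill(7,6,R) [56 cells changed]:
RRRRRRRR
RRRRRRRR
RRWWWWRR
RRWWWWRR
RRRRRRRR
RRRRRRRR
RRRRRRRR
RRRRRRRR
After op 2 paint(5,6,W):
RRRRRRRR
RRRRRRRR
RRWWWWRR
RRWWWWRR
RRRRRRRR
RRRRRRWR
RRRRRRRR
RRRRRRRR
After op 3 fill(3,1,G) [55 cells changed]:
GGGGGGGG
GGGGGGGG
GGWWWWGG
GGWWWWGG
GGGGGGGG
GGGGGGWG
GGGGGGGG
GGGGGGGG
After op 4 paint(6,0,B):
GGGGGGGG
GGGGGGGG
GGWWWWGG
GGWWWWGG
GGGGGGGG
GGGGGGWG
BGGGGGGG
GGGGGGGG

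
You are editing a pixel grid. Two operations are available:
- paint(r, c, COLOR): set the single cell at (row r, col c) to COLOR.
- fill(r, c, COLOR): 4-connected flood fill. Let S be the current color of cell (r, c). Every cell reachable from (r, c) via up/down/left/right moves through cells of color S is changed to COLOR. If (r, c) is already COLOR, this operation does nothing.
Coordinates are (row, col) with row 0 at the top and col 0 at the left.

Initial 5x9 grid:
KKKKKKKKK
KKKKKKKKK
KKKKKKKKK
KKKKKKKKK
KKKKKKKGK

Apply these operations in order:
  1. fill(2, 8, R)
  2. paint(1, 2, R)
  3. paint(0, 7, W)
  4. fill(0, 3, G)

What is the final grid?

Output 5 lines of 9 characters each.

Answer: GGGGGGGWG
GGGGGGGGG
GGGGGGGGG
GGGGGGGGG
GGGGGGGGG

Derivation:
After op 1 fill(2,8,R) [44 cells changed]:
RRRRRRRRR
RRRRRRRRR
RRRRRRRRR
RRRRRRRRR
RRRRRRRGR
After op 2 paint(1,2,R):
RRRRRRRRR
RRRRRRRRR
RRRRRRRRR
RRRRRRRRR
RRRRRRRGR
After op 3 paint(0,7,W):
RRRRRRRWR
RRRRRRRRR
RRRRRRRRR
RRRRRRRRR
RRRRRRRGR
After op 4 fill(0,3,G) [43 cells changed]:
GGGGGGGWG
GGGGGGGGG
GGGGGGGGG
GGGGGGGGG
GGGGGGGGG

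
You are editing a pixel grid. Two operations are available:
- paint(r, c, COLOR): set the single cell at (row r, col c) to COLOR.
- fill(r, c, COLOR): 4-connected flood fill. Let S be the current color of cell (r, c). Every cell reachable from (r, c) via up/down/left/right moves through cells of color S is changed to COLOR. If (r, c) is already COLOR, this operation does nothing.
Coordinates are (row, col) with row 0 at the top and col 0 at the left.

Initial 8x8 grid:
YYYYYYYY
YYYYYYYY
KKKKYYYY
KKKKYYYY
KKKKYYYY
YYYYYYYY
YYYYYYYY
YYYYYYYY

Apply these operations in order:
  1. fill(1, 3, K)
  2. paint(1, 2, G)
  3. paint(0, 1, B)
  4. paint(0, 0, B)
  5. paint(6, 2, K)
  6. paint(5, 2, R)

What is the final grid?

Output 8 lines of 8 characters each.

After op 1 fill(1,3,K) [52 cells changed]:
KKKKKKKK
KKKKKKKK
KKKKKKKK
KKKKKKKK
KKKKKKKK
KKKKKKKK
KKKKKKKK
KKKKKKKK
After op 2 paint(1,2,G):
KKKKKKKK
KKGKKKKK
KKKKKKKK
KKKKKKKK
KKKKKKKK
KKKKKKKK
KKKKKKKK
KKKKKKKK
After op 3 paint(0,1,B):
KBKKKKKK
KKGKKKKK
KKKKKKKK
KKKKKKKK
KKKKKKKK
KKKKKKKK
KKKKKKKK
KKKKKKKK
After op 4 paint(0,0,B):
BBKKKKKK
KKGKKKKK
KKKKKKKK
KKKKKKKK
KKKKKKKK
KKKKKKKK
KKKKKKKK
KKKKKKKK
After op 5 paint(6,2,K):
BBKKKKKK
KKGKKKKK
KKKKKKKK
KKKKKKKK
KKKKKKKK
KKKKKKKK
KKKKKKKK
KKKKKKKK
After op 6 paint(5,2,R):
BBKKKKKK
KKGKKKKK
KKKKKKKK
KKKKKKKK
KKKKKKKK
KKRKKKKK
KKKKKKKK
KKKKKKKK

Answer: BBKKKKKK
KKGKKKKK
KKKKKKKK
KKKKKKKK
KKKKKKKK
KKRKKKKK
KKKKKKKK
KKKKKKKK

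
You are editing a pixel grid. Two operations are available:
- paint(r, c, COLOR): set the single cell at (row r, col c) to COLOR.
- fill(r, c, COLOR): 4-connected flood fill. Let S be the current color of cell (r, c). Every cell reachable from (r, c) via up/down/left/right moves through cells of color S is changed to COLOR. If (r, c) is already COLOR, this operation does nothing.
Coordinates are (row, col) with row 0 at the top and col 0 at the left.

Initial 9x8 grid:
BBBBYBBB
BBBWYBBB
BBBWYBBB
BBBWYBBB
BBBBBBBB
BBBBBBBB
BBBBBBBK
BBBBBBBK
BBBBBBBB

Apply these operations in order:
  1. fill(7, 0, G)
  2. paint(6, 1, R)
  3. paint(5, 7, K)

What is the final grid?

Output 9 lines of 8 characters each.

After op 1 fill(7,0,G) [63 cells changed]:
GGGGYGGG
GGGWYGGG
GGGWYGGG
GGGWYGGG
GGGGGGGG
GGGGGGGG
GGGGGGGK
GGGGGGGK
GGGGGGGG
After op 2 paint(6,1,R):
GGGGYGGG
GGGWYGGG
GGGWYGGG
GGGWYGGG
GGGGGGGG
GGGGGGGG
GRGGGGGK
GGGGGGGK
GGGGGGGG
After op 3 paint(5,7,K):
GGGGYGGG
GGGWYGGG
GGGWYGGG
GGGWYGGG
GGGGGGGG
GGGGGGGK
GRGGGGGK
GGGGGGGK
GGGGGGGG

Answer: GGGGYGGG
GGGWYGGG
GGGWYGGG
GGGWYGGG
GGGGGGGG
GGGGGGGK
GRGGGGGK
GGGGGGGK
GGGGGGGG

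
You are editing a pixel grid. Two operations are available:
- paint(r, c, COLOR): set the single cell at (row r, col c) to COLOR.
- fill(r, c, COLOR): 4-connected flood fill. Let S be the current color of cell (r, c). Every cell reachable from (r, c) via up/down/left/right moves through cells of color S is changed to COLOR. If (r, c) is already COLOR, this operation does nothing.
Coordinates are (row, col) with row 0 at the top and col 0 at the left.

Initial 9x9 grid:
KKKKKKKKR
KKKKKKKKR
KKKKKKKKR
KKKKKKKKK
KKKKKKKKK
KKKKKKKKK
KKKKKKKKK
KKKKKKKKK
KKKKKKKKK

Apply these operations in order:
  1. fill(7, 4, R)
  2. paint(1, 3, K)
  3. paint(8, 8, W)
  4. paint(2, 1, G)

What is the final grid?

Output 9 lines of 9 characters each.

After op 1 fill(7,4,R) [78 cells changed]:
RRRRRRRRR
RRRRRRRRR
RRRRRRRRR
RRRRRRRRR
RRRRRRRRR
RRRRRRRRR
RRRRRRRRR
RRRRRRRRR
RRRRRRRRR
After op 2 paint(1,3,K):
RRRRRRRRR
RRRKRRRRR
RRRRRRRRR
RRRRRRRRR
RRRRRRRRR
RRRRRRRRR
RRRRRRRRR
RRRRRRRRR
RRRRRRRRR
After op 3 paint(8,8,W):
RRRRRRRRR
RRRKRRRRR
RRRRRRRRR
RRRRRRRRR
RRRRRRRRR
RRRRRRRRR
RRRRRRRRR
RRRRRRRRR
RRRRRRRRW
After op 4 paint(2,1,G):
RRRRRRRRR
RRRKRRRRR
RGRRRRRRR
RRRRRRRRR
RRRRRRRRR
RRRRRRRRR
RRRRRRRRR
RRRRRRRRR
RRRRRRRRW

Answer: RRRRRRRRR
RRRKRRRRR
RGRRRRRRR
RRRRRRRRR
RRRRRRRRR
RRRRRRRRR
RRRRRRRRR
RRRRRRRRR
RRRRRRRRW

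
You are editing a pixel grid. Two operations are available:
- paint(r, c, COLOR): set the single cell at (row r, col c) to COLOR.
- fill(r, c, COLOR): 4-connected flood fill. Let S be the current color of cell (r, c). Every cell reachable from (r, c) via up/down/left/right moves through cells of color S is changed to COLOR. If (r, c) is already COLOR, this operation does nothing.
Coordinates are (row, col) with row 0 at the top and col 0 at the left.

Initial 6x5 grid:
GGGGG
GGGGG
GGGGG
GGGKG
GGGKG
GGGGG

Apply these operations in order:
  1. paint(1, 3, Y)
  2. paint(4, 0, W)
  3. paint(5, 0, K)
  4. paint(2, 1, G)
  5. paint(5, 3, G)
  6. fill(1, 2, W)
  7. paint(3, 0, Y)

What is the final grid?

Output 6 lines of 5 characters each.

Answer: WWWWW
WWWYW
WWWWW
YWWKW
WWWKW
KWWWW

Derivation:
After op 1 paint(1,3,Y):
GGGGG
GGGYG
GGGGG
GGGKG
GGGKG
GGGGG
After op 2 paint(4,0,W):
GGGGG
GGGYG
GGGGG
GGGKG
WGGKG
GGGGG
After op 3 paint(5,0,K):
GGGGG
GGGYG
GGGGG
GGGKG
WGGKG
KGGGG
After op 4 paint(2,1,G):
GGGGG
GGGYG
GGGGG
GGGKG
WGGKG
KGGGG
After op 5 paint(5,3,G):
GGGGG
GGGYG
GGGGG
GGGKG
WGGKG
KGGGG
After op 6 fill(1,2,W) [25 cells changed]:
WWWWW
WWWYW
WWWWW
WWWKW
WWWKW
KWWWW
After op 7 paint(3,0,Y):
WWWWW
WWWYW
WWWWW
YWWKW
WWWKW
KWWWW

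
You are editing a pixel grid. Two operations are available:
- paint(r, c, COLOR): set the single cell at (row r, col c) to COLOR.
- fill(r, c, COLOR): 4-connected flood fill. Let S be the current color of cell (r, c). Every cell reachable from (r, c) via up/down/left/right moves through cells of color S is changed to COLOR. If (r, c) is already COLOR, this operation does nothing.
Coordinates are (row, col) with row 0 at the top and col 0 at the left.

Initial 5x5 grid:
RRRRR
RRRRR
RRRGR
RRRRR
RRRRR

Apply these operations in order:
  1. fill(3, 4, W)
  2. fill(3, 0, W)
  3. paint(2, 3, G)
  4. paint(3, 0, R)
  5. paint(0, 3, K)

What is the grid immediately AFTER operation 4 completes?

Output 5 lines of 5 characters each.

After op 1 fill(3,4,W) [24 cells changed]:
WWWWW
WWWWW
WWWGW
WWWWW
WWWWW
After op 2 fill(3,0,W) [0 cells changed]:
WWWWW
WWWWW
WWWGW
WWWWW
WWWWW
After op 3 paint(2,3,G):
WWWWW
WWWWW
WWWGW
WWWWW
WWWWW
After op 4 paint(3,0,R):
WWWWW
WWWWW
WWWGW
RWWWW
WWWWW

Answer: WWWWW
WWWWW
WWWGW
RWWWW
WWWWW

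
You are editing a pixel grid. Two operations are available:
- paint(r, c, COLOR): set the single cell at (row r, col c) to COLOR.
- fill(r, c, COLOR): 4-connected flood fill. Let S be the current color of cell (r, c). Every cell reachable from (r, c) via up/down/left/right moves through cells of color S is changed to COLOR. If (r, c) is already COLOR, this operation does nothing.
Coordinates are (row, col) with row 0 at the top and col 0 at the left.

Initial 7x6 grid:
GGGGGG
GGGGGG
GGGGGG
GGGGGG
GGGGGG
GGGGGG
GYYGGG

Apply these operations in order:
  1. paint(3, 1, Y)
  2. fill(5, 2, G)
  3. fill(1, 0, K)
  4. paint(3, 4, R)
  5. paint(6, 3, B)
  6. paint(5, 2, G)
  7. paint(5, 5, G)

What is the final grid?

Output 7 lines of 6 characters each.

After op 1 paint(3,1,Y):
GGGGGG
GGGGGG
GGGGGG
GYGGGG
GGGGGG
GGGGGG
GYYGGG
After op 2 fill(5,2,G) [0 cells changed]:
GGGGGG
GGGGGG
GGGGGG
GYGGGG
GGGGGG
GGGGGG
GYYGGG
After op 3 fill(1,0,K) [39 cells changed]:
KKKKKK
KKKKKK
KKKKKK
KYKKKK
KKKKKK
KKKKKK
KYYKKK
After op 4 paint(3,4,R):
KKKKKK
KKKKKK
KKKKKK
KYKKRK
KKKKKK
KKKKKK
KYYKKK
After op 5 paint(6,3,B):
KKKKKK
KKKKKK
KKKKKK
KYKKRK
KKKKKK
KKKKKK
KYYBKK
After op 6 paint(5,2,G):
KKKKKK
KKKKKK
KKKKKK
KYKKRK
KKKKKK
KKGKKK
KYYBKK
After op 7 paint(5,5,G):
KKKKKK
KKKKKK
KKKKKK
KYKKRK
KKKKKK
KKGKKG
KYYBKK

Answer: KKKKKK
KKKKKK
KKKKKK
KYKKRK
KKKKKK
KKGKKG
KYYBKK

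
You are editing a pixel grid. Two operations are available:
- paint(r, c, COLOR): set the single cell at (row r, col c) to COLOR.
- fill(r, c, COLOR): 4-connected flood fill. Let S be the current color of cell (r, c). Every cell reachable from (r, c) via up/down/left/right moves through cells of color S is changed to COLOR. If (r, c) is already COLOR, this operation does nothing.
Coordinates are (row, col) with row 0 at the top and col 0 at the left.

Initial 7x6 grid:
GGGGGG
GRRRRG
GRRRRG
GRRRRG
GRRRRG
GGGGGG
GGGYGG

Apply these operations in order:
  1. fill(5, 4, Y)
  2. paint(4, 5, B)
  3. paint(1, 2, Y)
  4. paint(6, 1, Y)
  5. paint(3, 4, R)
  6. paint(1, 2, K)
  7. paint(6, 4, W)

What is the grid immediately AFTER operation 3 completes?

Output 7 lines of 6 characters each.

Answer: YYYYYY
YRYRRY
YRRRRY
YRRRRY
YRRRRB
YYYYYY
YYYYYY

Derivation:
After op 1 fill(5,4,Y) [25 cells changed]:
YYYYYY
YRRRRY
YRRRRY
YRRRRY
YRRRRY
YYYYYY
YYYYYY
After op 2 paint(4,5,B):
YYYYYY
YRRRRY
YRRRRY
YRRRRY
YRRRRB
YYYYYY
YYYYYY
After op 3 paint(1,2,Y):
YYYYYY
YRYRRY
YRRRRY
YRRRRY
YRRRRB
YYYYYY
YYYYYY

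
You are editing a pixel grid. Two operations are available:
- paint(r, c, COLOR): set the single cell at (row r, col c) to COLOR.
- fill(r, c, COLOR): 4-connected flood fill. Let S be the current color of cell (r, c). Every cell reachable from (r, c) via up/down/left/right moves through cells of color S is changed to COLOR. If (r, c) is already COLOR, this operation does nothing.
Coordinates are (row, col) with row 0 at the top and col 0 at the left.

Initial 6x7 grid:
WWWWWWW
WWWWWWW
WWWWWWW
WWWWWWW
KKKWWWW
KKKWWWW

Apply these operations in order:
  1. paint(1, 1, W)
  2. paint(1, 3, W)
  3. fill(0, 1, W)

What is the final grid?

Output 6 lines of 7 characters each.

Answer: WWWWWWW
WWWWWWW
WWWWWWW
WWWWWWW
KKKWWWW
KKKWWWW

Derivation:
After op 1 paint(1,1,W):
WWWWWWW
WWWWWWW
WWWWWWW
WWWWWWW
KKKWWWW
KKKWWWW
After op 2 paint(1,3,W):
WWWWWWW
WWWWWWW
WWWWWWW
WWWWWWW
KKKWWWW
KKKWWWW
After op 3 fill(0,1,W) [0 cells changed]:
WWWWWWW
WWWWWWW
WWWWWWW
WWWWWWW
KKKWWWW
KKKWWWW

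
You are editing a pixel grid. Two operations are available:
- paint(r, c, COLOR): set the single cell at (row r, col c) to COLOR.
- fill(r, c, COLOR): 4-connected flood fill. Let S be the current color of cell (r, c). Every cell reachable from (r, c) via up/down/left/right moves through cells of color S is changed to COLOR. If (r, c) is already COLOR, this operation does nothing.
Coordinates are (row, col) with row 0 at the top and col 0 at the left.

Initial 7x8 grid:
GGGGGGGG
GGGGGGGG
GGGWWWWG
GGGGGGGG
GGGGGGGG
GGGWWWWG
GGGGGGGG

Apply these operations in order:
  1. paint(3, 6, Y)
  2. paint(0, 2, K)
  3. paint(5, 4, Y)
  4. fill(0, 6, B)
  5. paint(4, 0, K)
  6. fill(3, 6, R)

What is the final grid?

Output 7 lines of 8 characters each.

Answer: BBKBBBBB
BBBBBBBB
BBBWWWWB
BBBBBBRB
KBBBBBBB
BBBWYWWB
BBBBBBBB

Derivation:
After op 1 paint(3,6,Y):
GGGGGGGG
GGGGGGGG
GGGWWWWG
GGGGGGYG
GGGGGGGG
GGGWWWWG
GGGGGGGG
After op 2 paint(0,2,K):
GGKGGGGG
GGGGGGGG
GGGWWWWG
GGGGGGYG
GGGGGGGG
GGGWWWWG
GGGGGGGG
After op 3 paint(5,4,Y):
GGKGGGGG
GGGGGGGG
GGGWWWWG
GGGGGGYG
GGGGGGGG
GGGWYWWG
GGGGGGGG
After op 4 fill(0,6,B) [46 cells changed]:
BBKBBBBB
BBBBBBBB
BBBWWWWB
BBBBBBYB
BBBBBBBB
BBBWYWWB
BBBBBBBB
After op 5 paint(4,0,K):
BBKBBBBB
BBBBBBBB
BBBWWWWB
BBBBBBYB
KBBBBBBB
BBBWYWWB
BBBBBBBB
After op 6 fill(3,6,R) [1 cells changed]:
BBKBBBBB
BBBBBBBB
BBBWWWWB
BBBBBBRB
KBBBBBBB
BBBWYWWB
BBBBBBBB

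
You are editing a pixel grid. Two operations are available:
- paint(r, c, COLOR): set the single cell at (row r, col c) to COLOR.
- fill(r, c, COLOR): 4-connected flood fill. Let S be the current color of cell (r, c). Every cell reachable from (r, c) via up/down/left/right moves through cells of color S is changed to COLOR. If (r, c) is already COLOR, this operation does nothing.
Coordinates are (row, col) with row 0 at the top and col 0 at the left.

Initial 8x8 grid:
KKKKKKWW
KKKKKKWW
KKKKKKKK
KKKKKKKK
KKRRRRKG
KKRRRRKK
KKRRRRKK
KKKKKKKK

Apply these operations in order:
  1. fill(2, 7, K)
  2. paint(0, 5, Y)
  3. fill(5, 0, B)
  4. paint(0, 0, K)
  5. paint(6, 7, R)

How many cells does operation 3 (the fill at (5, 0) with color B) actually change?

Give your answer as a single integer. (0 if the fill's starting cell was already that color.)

Answer: 46

Derivation:
After op 1 fill(2,7,K) [0 cells changed]:
KKKKKKWW
KKKKKKWW
KKKKKKKK
KKKKKKKK
KKRRRRKG
KKRRRRKK
KKRRRRKK
KKKKKKKK
After op 2 paint(0,5,Y):
KKKKKYWW
KKKKKKWW
KKKKKKKK
KKKKKKKK
KKRRRRKG
KKRRRRKK
KKRRRRKK
KKKKKKKK
After op 3 fill(5,0,B) [46 cells changed]:
BBBBBYWW
BBBBBBWW
BBBBBBBB
BBBBBBBB
BBRRRRBG
BBRRRRBB
BBRRRRBB
BBBBBBBB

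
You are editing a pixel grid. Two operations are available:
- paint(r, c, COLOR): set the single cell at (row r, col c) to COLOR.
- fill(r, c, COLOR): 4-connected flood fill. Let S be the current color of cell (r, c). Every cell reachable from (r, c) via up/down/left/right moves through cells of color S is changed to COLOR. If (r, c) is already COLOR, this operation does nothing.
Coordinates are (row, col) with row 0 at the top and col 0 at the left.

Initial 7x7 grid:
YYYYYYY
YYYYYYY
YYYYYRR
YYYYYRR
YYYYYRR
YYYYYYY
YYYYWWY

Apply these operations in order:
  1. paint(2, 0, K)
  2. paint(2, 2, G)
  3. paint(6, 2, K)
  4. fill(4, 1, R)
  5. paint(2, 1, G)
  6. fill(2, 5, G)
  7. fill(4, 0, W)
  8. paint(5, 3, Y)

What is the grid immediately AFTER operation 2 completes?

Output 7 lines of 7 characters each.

Answer: YYYYYYY
YYYYYYY
KYGYYRR
YYYYYRR
YYYYYRR
YYYYYYY
YYYYWWY

Derivation:
After op 1 paint(2,0,K):
YYYYYYY
YYYYYYY
KYYYYRR
YYYYYRR
YYYYYRR
YYYYYYY
YYYYWWY
After op 2 paint(2,2,G):
YYYYYYY
YYYYYYY
KYGYYRR
YYYYYRR
YYYYYRR
YYYYYYY
YYYYWWY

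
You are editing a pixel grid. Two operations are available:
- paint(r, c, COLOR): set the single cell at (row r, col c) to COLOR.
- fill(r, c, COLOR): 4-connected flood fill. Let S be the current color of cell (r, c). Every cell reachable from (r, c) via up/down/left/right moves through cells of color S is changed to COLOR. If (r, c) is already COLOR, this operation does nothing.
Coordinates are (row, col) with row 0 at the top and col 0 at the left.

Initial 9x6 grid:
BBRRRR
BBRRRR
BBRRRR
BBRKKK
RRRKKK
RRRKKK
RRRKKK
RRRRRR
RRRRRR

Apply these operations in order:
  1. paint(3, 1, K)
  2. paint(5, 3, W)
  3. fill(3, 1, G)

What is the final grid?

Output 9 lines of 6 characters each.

Answer: BBRRRR
BBRRRR
BBRRRR
BGRKKK
RRRKKK
RRRWKK
RRRKKK
RRRRRR
RRRRRR

Derivation:
After op 1 paint(3,1,K):
BBRRRR
BBRRRR
BBRRRR
BKRKKK
RRRKKK
RRRKKK
RRRKKK
RRRRRR
RRRRRR
After op 2 paint(5,3,W):
BBRRRR
BBRRRR
BBRRRR
BKRKKK
RRRKKK
RRRWKK
RRRKKK
RRRRRR
RRRRRR
After op 3 fill(3,1,G) [1 cells changed]:
BBRRRR
BBRRRR
BBRRRR
BGRKKK
RRRKKK
RRRWKK
RRRKKK
RRRRRR
RRRRRR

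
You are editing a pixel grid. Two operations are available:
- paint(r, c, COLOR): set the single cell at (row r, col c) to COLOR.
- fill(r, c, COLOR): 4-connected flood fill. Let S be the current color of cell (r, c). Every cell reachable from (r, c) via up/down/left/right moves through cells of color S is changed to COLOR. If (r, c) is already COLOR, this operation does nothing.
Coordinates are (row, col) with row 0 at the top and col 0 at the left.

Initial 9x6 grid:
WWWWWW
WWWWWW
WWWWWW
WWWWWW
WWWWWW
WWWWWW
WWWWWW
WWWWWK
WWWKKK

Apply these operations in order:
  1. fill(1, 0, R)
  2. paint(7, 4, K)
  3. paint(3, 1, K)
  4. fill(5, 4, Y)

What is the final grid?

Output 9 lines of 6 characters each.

After op 1 fill(1,0,R) [50 cells changed]:
RRRRRR
RRRRRR
RRRRRR
RRRRRR
RRRRRR
RRRRRR
RRRRRR
RRRRRK
RRRKKK
After op 2 paint(7,4,K):
RRRRRR
RRRRRR
RRRRRR
RRRRRR
RRRRRR
RRRRRR
RRRRRR
RRRRKK
RRRKKK
After op 3 paint(3,1,K):
RRRRRR
RRRRRR
RRRRRR
RKRRRR
RRRRRR
RRRRRR
RRRRRR
RRRRKK
RRRKKK
After op 4 fill(5,4,Y) [48 cells changed]:
YYYYYY
YYYYYY
YYYYYY
YKYYYY
YYYYYY
YYYYYY
YYYYYY
YYYYKK
YYYKKK

Answer: YYYYYY
YYYYYY
YYYYYY
YKYYYY
YYYYYY
YYYYYY
YYYYYY
YYYYKK
YYYKKK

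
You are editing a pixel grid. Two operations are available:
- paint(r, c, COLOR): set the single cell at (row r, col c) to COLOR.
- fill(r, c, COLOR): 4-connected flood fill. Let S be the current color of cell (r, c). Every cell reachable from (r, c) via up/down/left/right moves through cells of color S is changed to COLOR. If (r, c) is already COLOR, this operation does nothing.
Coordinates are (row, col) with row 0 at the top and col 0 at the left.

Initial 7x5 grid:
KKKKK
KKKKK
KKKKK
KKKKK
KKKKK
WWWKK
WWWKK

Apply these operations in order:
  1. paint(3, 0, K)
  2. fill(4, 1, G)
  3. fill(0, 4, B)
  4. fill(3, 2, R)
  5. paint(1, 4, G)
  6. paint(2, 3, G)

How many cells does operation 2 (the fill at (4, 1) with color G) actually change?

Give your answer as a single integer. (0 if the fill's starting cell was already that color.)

Answer: 29

Derivation:
After op 1 paint(3,0,K):
KKKKK
KKKKK
KKKKK
KKKKK
KKKKK
WWWKK
WWWKK
After op 2 fill(4,1,G) [29 cells changed]:
GGGGG
GGGGG
GGGGG
GGGGG
GGGGG
WWWGG
WWWGG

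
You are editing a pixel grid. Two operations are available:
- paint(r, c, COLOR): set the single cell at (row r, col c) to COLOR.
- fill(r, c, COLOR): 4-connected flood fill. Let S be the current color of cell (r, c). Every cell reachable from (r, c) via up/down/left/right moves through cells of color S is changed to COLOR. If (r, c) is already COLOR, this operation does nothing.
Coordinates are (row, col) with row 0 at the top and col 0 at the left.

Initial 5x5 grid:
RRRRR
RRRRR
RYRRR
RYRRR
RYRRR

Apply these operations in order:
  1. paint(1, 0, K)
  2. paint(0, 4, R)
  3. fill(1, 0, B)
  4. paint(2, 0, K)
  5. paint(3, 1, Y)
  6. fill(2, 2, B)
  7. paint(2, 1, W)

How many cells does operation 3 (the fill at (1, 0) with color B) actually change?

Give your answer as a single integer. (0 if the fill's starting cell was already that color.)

Answer: 1

Derivation:
After op 1 paint(1,0,K):
RRRRR
KRRRR
RYRRR
RYRRR
RYRRR
After op 2 paint(0,4,R):
RRRRR
KRRRR
RYRRR
RYRRR
RYRRR
After op 3 fill(1,0,B) [1 cells changed]:
RRRRR
BRRRR
RYRRR
RYRRR
RYRRR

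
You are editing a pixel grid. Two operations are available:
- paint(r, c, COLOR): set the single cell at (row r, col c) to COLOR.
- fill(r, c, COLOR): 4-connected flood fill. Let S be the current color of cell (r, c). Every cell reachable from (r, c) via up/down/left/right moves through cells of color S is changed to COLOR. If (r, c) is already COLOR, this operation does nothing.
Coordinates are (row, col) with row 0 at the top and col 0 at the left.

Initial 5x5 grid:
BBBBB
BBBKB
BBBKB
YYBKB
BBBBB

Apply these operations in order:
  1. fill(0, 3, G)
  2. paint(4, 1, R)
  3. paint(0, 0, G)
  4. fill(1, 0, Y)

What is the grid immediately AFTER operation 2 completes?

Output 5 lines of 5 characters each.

After op 1 fill(0,3,G) [20 cells changed]:
GGGGG
GGGKG
GGGKG
YYGKG
GGGGG
After op 2 paint(4,1,R):
GGGGG
GGGKG
GGGKG
YYGKG
GRGGG

Answer: GGGGG
GGGKG
GGGKG
YYGKG
GRGGG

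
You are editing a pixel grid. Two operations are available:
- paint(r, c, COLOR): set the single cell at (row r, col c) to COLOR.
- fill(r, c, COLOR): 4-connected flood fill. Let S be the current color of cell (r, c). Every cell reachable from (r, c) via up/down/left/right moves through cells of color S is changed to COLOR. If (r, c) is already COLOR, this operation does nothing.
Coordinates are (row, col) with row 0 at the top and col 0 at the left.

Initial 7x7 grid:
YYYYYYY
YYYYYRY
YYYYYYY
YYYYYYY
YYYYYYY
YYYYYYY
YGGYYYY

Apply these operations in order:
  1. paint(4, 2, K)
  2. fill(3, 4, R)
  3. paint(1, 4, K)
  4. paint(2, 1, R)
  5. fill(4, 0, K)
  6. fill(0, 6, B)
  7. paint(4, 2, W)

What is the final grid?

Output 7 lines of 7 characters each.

Answer: BBBBBBB
BBBBBBB
BBBBBBB
BBBBBBB
BBWBBBB
BBBBBBB
BGGBBBB

Derivation:
After op 1 paint(4,2,K):
YYYYYYY
YYYYYRY
YYYYYYY
YYYYYYY
YYKYYYY
YYYYYYY
YGGYYYY
After op 2 fill(3,4,R) [45 cells changed]:
RRRRRRR
RRRRRRR
RRRRRRR
RRRRRRR
RRKRRRR
RRRRRRR
RGGRRRR
After op 3 paint(1,4,K):
RRRRRRR
RRRRKRR
RRRRRRR
RRRRRRR
RRKRRRR
RRRRRRR
RGGRRRR
After op 4 paint(2,1,R):
RRRRRRR
RRRRKRR
RRRRRRR
RRRRRRR
RRKRRRR
RRRRRRR
RGGRRRR
After op 5 fill(4,0,K) [45 cells changed]:
KKKKKKK
KKKKKKK
KKKKKKK
KKKKKKK
KKKKKKK
KKKKKKK
KGGKKKK
After op 6 fill(0,6,B) [47 cells changed]:
BBBBBBB
BBBBBBB
BBBBBBB
BBBBBBB
BBBBBBB
BBBBBBB
BGGBBBB
After op 7 paint(4,2,W):
BBBBBBB
BBBBBBB
BBBBBBB
BBBBBBB
BBWBBBB
BBBBBBB
BGGBBBB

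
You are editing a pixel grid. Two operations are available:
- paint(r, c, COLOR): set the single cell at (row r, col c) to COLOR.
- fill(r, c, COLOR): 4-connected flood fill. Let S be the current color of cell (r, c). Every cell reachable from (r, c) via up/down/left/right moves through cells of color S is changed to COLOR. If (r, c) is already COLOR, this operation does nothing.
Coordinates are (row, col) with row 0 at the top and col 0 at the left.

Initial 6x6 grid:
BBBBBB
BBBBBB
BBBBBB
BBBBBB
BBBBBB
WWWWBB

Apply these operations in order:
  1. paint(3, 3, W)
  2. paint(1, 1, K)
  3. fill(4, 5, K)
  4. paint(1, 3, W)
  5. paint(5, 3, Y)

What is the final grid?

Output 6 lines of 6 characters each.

Answer: KKKKKK
KKKWKK
KKKKKK
KKKWKK
KKKKKK
WWWYKK

Derivation:
After op 1 paint(3,3,W):
BBBBBB
BBBBBB
BBBBBB
BBBWBB
BBBBBB
WWWWBB
After op 2 paint(1,1,K):
BBBBBB
BKBBBB
BBBBBB
BBBWBB
BBBBBB
WWWWBB
After op 3 fill(4,5,K) [30 cells changed]:
KKKKKK
KKKKKK
KKKKKK
KKKWKK
KKKKKK
WWWWKK
After op 4 paint(1,3,W):
KKKKKK
KKKWKK
KKKKKK
KKKWKK
KKKKKK
WWWWKK
After op 5 paint(5,3,Y):
KKKKKK
KKKWKK
KKKKKK
KKKWKK
KKKKKK
WWWYKK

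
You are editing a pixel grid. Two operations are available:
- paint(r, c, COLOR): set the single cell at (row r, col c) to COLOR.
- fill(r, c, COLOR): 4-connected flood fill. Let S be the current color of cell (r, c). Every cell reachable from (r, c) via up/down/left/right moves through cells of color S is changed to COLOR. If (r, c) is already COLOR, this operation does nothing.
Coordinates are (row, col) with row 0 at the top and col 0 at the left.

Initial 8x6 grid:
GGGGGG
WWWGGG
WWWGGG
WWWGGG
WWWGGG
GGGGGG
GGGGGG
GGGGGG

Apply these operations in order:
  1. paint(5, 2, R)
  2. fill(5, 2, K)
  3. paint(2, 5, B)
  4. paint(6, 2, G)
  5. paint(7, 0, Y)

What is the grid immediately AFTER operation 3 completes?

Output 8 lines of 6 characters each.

Answer: GGGGGG
WWWGGG
WWWGGB
WWWGGG
WWWGGG
GGKGGG
GGGGGG
GGGGGG

Derivation:
After op 1 paint(5,2,R):
GGGGGG
WWWGGG
WWWGGG
WWWGGG
WWWGGG
GGRGGG
GGGGGG
GGGGGG
After op 2 fill(5,2,K) [1 cells changed]:
GGGGGG
WWWGGG
WWWGGG
WWWGGG
WWWGGG
GGKGGG
GGGGGG
GGGGGG
After op 3 paint(2,5,B):
GGGGGG
WWWGGG
WWWGGB
WWWGGG
WWWGGG
GGKGGG
GGGGGG
GGGGGG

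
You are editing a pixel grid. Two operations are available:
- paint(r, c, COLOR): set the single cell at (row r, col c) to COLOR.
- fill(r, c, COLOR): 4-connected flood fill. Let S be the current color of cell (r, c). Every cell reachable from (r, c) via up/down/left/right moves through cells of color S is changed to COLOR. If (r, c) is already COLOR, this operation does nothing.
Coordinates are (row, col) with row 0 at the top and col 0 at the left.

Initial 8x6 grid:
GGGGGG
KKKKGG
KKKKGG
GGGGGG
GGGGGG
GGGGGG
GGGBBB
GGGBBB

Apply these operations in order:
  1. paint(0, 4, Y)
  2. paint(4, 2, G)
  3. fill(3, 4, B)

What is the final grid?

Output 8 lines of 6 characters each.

Answer: GGGGYB
KKKKBB
KKKKBB
BBBBBB
BBBBBB
BBBBBB
BBBBBB
BBBBBB

Derivation:
After op 1 paint(0,4,Y):
GGGGYG
KKKKGG
KKKKGG
GGGGGG
GGGGGG
GGGGGG
GGGBBB
GGGBBB
After op 2 paint(4,2,G):
GGGGYG
KKKKGG
KKKKGG
GGGGGG
GGGGGG
GGGGGG
GGGBBB
GGGBBB
After op 3 fill(3,4,B) [29 cells changed]:
GGGGYB
KKKKBB
KKKKBB
BBBBBB
BBBBBB
BBBBBB
BBBBBB
BBBBBB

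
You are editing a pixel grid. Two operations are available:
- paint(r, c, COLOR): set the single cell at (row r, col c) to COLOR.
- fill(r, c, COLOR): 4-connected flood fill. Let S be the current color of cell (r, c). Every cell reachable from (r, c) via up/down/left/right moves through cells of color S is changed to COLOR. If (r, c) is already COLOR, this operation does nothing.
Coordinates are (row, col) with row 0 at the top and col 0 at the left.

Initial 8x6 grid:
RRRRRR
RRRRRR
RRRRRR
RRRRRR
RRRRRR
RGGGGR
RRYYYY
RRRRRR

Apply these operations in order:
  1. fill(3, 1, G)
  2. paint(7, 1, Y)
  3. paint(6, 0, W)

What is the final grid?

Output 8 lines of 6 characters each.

Answer: GGGGGG
GGGGGG
GGGGGG
GGGGGG
GGGGGG
GGGGGG
WGYYYY
GYGGGG

Derivation:
After op 1 fill(3,1,G) [40 cells changed]:
GGGGGG
GGGGGG
GGGGGG
GGGGGG
GGGGGG
GGGGGG
GGYYYY
GGGGGG
After op 2 paint(7,1,Y):
GGGGGG
GGGGGG
GGGGGG
GGGGGG
GGGGGG
GGGGGG
GGYYYY
GYGGGG
After op 3 paint(6,0,W):
GGGGGG
GGGGGG
GGGGGG
GGGGGG
GGGGGG
GGGGGG
WGYYYY
GYGGGG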